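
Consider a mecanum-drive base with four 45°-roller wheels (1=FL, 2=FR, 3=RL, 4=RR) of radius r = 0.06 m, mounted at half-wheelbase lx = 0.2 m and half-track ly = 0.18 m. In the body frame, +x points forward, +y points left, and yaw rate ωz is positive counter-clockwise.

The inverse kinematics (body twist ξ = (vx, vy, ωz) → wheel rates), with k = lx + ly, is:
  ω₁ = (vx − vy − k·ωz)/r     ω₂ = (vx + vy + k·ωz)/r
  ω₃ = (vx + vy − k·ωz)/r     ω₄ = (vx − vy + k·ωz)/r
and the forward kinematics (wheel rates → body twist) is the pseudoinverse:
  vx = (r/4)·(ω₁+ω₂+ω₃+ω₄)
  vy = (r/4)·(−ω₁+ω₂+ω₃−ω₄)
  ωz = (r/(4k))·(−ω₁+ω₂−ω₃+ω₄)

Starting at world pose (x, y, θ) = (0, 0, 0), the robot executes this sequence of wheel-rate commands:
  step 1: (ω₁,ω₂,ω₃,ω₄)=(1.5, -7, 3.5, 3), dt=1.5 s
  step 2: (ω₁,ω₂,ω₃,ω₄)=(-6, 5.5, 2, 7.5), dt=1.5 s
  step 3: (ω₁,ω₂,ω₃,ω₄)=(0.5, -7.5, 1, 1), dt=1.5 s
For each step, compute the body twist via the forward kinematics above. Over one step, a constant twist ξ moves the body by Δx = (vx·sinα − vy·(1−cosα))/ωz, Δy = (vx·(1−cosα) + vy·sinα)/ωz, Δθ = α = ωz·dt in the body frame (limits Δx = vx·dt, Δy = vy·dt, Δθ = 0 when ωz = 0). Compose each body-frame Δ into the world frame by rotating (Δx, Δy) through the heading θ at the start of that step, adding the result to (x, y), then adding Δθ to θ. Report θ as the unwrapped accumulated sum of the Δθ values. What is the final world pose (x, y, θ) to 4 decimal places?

step 1: ξ=(vx,vy,ωz)=(0.0150, -0.1200, -0.3553), dt=1.5 → body Δ=(-0.0254, -0.1775, -0.5329) → world pose (-0.0254, -0.1775, -0.5329)
step 2: ξ=(vx,vy,ωz)=(0.1350, 0.0900, 0.6711), dt=1.5 → body Δ=(0.1076, 0.2069, 1.0066) → world pose (0.1724, -0.0539, 0.4737)
step 3: ξ=(vx,vy,ωz)=(-0.0750, -0.1200, -0.3158), dt=1.5 → body Δ=(-0.1502, -0.1472, -0.4737) → world pose (0.1059, -0.2534, 0.0000)

(0.1059, -0.2534, 0.0000)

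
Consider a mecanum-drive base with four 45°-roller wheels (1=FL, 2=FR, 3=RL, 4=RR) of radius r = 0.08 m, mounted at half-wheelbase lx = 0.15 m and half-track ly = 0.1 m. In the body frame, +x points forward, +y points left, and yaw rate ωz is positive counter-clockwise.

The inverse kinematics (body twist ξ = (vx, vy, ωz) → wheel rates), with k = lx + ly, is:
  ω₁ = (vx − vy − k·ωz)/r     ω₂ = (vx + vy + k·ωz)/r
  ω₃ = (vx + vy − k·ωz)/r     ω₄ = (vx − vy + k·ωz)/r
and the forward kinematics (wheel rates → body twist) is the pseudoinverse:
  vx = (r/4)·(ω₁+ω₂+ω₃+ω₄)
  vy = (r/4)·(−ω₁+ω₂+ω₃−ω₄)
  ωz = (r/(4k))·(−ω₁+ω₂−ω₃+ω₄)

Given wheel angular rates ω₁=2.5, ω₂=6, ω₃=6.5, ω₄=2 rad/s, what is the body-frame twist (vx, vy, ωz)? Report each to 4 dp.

k = lx + ly = 0.15 + 0.1 = 0.2500
ω₁+ω₂+ω₃+ω₄ = 17.0000  →  vx = (0.08/4)·17.0000 = 0.3400
−ω₁+ω₂+ω₃−ω₄ = 8.0000  →  vy = (0.08/4)·8.0000 = 0.1600
−ω₁+ω₂−ω₃+ω₄ = -1.0000  →  ωz = (0.08/1.0000)·-1.0000 = -0.0800

(0.3400, 0.1600, -0.0800)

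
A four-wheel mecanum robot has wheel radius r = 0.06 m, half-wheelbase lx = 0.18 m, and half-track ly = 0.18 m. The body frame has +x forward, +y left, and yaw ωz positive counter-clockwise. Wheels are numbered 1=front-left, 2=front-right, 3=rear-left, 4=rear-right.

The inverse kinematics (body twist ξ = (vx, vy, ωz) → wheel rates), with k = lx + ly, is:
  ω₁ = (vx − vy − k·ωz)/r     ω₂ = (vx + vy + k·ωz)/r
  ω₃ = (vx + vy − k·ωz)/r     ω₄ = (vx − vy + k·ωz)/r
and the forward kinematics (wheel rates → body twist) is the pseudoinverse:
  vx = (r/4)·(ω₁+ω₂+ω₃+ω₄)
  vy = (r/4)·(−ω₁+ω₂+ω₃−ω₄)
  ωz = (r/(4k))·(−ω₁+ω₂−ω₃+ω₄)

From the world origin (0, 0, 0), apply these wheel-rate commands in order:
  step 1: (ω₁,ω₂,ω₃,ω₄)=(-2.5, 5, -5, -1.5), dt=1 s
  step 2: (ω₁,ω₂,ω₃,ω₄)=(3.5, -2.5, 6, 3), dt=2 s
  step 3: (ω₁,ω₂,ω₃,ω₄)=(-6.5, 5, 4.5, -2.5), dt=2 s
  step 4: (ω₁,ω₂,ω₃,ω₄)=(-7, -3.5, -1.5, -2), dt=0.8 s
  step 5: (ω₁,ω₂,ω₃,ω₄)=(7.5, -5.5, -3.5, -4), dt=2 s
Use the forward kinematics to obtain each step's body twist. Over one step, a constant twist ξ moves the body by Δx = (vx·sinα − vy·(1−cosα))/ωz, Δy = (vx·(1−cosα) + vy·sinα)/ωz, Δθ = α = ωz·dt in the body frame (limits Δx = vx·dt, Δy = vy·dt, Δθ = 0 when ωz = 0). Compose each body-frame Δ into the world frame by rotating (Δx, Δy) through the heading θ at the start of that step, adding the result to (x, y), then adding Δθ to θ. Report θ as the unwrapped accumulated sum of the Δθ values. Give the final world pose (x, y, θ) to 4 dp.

(-0.1497, 0.2813, -0.9417)

step 1: ξ=(vx,vy,ωz)=(-0.0600, 0.0600, 0.4583), dt=1.0 → body Δ=(-0.0714, 0.0444, 0.4583) → world pose (-0.0714, 0.0444, 0.4583)
step 2: ξ=(vx,vy,ωz)=(0.1500, -0.0450, -0.3750), dt=2.0 → body Δ=(0.2405, -0.1891, -0.7500) → world pose (0.2279, -0.0188, -0.2917)
step 3: ξ=(vx,vy,ωz)=(0.0075, 0.2775, 0.1875), dt=2.0 → body Δ=(-0.0882, 0.5449, 0.3750) → world pose (0.3001, 0.5284, 0.0833)
step 4: ξ=(vx,vy,ωz)=(-0.2100, 0.0600, 0.1250), dt=0.8 → body Δ=(-0.1701, 0.0395, 0.1000) → world pose (0.1273, 0.5536, 0.1833)
step 5: ξ=(vx,vy,ωz)=(-0.0825, -0.1875, -0.5625), dt=2.0 → body Δ=(-0.3219, -0.2173, -1.1250) → world pose (-0.1497, 0.2813, -0.9417)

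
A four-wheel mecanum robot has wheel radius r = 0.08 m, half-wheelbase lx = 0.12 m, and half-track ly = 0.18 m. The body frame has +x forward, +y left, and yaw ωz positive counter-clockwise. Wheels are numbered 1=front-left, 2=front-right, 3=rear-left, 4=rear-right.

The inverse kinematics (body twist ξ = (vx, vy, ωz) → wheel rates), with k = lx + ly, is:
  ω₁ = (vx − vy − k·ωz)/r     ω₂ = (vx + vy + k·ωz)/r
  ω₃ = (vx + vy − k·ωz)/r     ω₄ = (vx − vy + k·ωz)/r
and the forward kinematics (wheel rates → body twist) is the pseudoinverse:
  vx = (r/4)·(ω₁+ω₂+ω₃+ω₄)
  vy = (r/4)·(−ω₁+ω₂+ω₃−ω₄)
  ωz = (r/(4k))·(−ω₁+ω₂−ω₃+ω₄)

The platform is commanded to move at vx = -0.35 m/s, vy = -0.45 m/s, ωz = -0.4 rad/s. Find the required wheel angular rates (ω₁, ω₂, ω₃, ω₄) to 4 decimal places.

(2.7500, -11.5000, -8.5000, -0.2500)

k = lx + ly = 0.12 + 0.18 = 0.3000;  k·ωz = 0.3000·-0.4 = -0.1200
ω₁ (FL) = (vx − vy − k·ωz)/r = 0.2200/0.08 = 2.7500
ω₂ (FR) = (vx + vy + k·ωz)/r = -0.9200/0.08 = -11.5000
ω₃ (RL) = (vx + vy − k·ωz)/r = -0.6800/0.08 = -8.5000
ω₄ (RR) = (vx − vy + k·ωz)/r = -0.0200/0.08 = -0.2500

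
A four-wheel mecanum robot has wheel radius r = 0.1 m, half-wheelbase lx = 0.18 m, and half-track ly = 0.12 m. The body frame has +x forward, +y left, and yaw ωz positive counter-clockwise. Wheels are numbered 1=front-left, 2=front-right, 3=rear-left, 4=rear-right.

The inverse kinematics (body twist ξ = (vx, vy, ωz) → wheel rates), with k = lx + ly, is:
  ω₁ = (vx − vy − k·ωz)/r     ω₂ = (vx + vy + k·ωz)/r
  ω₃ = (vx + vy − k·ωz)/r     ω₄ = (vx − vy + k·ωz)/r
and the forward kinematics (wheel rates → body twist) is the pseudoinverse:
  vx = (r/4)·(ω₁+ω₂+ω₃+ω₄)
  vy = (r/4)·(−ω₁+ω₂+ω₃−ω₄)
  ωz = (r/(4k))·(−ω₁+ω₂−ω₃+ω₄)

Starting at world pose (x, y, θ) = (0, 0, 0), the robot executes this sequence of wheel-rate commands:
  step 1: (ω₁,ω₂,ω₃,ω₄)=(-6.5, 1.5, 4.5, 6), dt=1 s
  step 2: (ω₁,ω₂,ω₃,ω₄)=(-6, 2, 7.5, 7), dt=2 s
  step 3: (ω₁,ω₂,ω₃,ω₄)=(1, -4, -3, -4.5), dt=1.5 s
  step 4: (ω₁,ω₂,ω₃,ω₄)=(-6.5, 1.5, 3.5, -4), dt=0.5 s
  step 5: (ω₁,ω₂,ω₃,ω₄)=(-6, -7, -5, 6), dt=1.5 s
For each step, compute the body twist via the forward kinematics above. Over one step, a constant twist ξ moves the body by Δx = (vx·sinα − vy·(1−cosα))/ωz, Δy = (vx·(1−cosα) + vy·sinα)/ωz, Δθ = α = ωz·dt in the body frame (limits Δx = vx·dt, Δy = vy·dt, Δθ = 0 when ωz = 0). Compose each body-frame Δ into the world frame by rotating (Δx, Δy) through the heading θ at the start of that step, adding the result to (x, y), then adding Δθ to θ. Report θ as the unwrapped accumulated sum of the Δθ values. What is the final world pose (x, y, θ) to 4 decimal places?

(0.2195, 0.0927, 2.5000)

step 1: ξ=(vx,vy,ωz)=(0.1375, 0.1625, 0.7917), dt=1.0 → body Δ=(0.0625, 0.1977, 0.7917) → world pose (0.0625, 0.1977, 0.7917)
step 2: ξ=(vx,vy,ωz)=(0.2625, 0.2125, 0.6250), dt=2.0 → body Δ=(0.1658, 0.6102, 1.2500) → world pose (-0.2551, 0.7444, 2.0417)
step 3: ξ=(vx,vy,ωz)=(-0.2625, -0.0875, -0.5417), dt=1.5 → body Δ=(-0.4023, 0.0341, -0.8125) → world pose (-0.1030, 0.3705, 1.2292)
step 4: ξ=(vx,vy,ωz)=(-0.1375, 0.3875, 0.0417), dt=0.5 → body Δ=(-0.0708, 0.1930, 0.0208) → world pose (-0.3086, 0.3685, 1.2500)
step 5: ξ=(vx,vy,ωz)=(-0.3000, -0.3000, 0.8333), dt=1.5 → body Δ=(-0.0952, -0.5881, 1.2500) → world pose (0.2195, 0.0927, 2.5000)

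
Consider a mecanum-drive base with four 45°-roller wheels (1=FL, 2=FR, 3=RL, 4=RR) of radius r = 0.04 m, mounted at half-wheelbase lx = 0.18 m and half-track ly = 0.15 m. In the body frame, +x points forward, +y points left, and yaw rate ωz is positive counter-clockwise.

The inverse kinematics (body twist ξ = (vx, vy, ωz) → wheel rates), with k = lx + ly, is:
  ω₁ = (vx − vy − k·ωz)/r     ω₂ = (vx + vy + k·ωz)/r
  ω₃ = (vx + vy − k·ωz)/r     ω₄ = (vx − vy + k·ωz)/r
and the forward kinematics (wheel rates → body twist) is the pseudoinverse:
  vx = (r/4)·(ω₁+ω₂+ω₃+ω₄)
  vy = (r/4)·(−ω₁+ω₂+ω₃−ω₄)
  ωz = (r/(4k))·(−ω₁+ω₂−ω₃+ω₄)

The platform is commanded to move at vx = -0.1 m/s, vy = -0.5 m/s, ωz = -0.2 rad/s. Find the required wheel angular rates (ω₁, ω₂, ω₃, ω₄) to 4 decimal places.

(11.6500, -16.6500, -13.3500, 8.3500)

k = lx + ly = 0.18 + 0.15 = 0.3300;  k·ωz = 0.3300·-0.2 = -0.0660
ω₁ (FL) = (vx − vy − k·ωz)/r = 0.4660/0.04 = 11.6500
ω₂ (FR) = (vx + vy + k·ωz)/r = -0.6660/0.04 = -16.6500
ω₃ (RL) = (vx + vy − k·ωz)/r = -0.5340/0.04 = -13.3500
ω₄ (RR) = (vx − vy + k·ωz)/r = 0.3340/0.04 = 8.3500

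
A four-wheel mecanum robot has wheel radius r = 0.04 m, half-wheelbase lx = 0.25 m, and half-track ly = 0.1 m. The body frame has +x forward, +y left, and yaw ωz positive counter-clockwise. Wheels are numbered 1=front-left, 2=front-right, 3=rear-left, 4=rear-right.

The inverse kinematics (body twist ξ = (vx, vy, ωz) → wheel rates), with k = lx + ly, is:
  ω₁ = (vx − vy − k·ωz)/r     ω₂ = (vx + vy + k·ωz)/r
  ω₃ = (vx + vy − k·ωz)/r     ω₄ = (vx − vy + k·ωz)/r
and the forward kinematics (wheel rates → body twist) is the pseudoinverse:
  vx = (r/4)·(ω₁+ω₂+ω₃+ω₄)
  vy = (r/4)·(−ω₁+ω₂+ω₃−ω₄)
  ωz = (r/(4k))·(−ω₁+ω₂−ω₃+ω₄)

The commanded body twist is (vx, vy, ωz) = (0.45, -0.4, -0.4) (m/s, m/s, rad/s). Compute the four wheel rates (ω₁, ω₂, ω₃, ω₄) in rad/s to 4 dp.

k = lx + ly = 0.25 + 0.1 = 0.3500;  k·ωz = 0.3500·-0.4 = -0.1400
ω₁ (FL) = (vx − vy − k·ωz)/r = 0.9900/0.04 = 24.7500
ω₂ (FR) = (vx + vy + k·ωz)/r = -0.0900/0.04 = -2.2500
ω₃ (RL) = (vx + vy − k·ωz)/r = 0.1900/0.04 = 4.7500
ω₄ (RR) = (vx − vy + k·ωz)/r = 0.7100/0.04 = 17.7500

(24.7500, -2.2500, 4.7500, 17.7500)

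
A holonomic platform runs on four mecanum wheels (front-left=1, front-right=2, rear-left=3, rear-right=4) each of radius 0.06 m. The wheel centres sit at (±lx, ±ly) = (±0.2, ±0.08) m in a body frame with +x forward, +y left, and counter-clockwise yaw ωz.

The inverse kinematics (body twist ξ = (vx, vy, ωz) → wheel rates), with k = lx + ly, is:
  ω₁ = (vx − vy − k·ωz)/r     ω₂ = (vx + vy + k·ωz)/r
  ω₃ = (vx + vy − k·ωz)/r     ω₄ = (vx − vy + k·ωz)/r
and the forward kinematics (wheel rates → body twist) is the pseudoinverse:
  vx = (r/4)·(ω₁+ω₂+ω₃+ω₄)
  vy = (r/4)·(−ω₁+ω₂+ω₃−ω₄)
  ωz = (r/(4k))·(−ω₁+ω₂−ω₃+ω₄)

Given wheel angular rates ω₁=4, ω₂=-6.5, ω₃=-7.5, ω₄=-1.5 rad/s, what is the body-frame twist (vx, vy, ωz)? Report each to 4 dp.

(-0.1725, -0.2475, -0.2411)

k = lx + ly = 0.2 + 0.08 = 0.2800
ω₁+ω₂+ω₃+ω₄ = -11.5000  →  vx = (0.06/4)·-11.5000 = -0.1725
−ω₁+ω₂+ω₃−ω₄ = -16.5000  →  vy = (0.06/4)·-16.5000 = -0.2475
−ω₁+ω₂−ω₃+ω₄ = -4.5000  →  ωz = (0.06/1.1200)·-4.5000 = -0.2411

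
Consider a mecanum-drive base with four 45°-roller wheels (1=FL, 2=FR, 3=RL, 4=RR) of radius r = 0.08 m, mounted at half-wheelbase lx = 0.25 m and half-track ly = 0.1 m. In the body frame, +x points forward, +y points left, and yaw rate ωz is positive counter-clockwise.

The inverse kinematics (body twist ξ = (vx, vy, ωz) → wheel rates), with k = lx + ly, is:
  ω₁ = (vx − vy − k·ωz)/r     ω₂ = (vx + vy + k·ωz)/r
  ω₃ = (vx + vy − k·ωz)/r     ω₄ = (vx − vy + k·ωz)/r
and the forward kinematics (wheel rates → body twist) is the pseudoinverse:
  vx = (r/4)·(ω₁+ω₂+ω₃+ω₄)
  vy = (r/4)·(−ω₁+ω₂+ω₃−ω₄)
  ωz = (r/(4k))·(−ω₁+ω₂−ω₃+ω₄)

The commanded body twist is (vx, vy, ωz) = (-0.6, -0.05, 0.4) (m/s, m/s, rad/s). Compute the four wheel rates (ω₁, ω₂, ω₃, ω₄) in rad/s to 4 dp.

(-8.6250, -6.3750, -9.8750, -5.1250)

k = lx + ly = 0.25 + 0.1 = 0.3500;  k·ωz = 0.3500·0.4 = 0.1400
ω₁ (FL) = (vx − vy − k·ωz)/r = -0.6900/0.08 = -8.6250
ω₂ (FR) = (vx + vy + k·ωz)/r = -0.5100/0.08 = -6.3750
ω₃ (RL) = (vx + vy − k·ωz)/r = -0.7900/0.08 = -9.8750
ω₄ (RR) = (vx − vy + k·ωz)/r = -0.4100/0.08 = -5.1250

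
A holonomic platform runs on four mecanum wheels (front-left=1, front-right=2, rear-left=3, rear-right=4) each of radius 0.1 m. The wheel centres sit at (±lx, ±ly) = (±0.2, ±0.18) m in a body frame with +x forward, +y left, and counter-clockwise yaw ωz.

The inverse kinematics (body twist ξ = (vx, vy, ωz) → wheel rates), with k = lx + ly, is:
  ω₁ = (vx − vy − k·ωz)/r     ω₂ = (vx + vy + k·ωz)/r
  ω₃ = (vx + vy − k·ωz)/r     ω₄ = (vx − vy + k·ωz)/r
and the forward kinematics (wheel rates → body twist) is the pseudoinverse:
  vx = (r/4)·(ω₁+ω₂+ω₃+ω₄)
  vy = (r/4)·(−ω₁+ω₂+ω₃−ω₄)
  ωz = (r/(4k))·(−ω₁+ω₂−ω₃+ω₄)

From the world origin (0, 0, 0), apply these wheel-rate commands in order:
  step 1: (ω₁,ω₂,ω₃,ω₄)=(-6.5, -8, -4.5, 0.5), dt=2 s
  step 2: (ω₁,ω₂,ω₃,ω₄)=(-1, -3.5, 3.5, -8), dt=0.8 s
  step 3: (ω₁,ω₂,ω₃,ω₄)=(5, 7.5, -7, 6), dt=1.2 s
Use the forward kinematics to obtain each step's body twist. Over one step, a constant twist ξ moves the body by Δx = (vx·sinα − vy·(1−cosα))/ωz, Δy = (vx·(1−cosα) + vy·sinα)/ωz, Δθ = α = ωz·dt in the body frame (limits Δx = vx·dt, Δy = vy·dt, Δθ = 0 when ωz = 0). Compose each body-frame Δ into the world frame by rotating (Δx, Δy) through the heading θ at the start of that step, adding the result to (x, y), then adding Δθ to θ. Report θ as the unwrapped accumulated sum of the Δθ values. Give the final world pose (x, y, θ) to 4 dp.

(-0.6073, -0.5364, 0.9474)

step 1: ξ=(vx,vy,ωz)=(-0.4625, -0.1625, 0.2303), dt=2.0 → body Δ=(-0.8191, -0.5229, 0.4605) → world pose (-0.8191, -0.5229, 0.4605)
step 2: ξ=(vx,vy,ωz)=(-0.2250, 0.2250, -0.9211), dt=0.8 → body Δ=(-0.1008, 0.2275, -0.7368) → world pose (-1.0105, -0.3639, -0.2763)
step 3: ξ=(vx,vy,ωz)=(0.2875, -0.2625, 1.0197), dt=1.2 → body Δ=(0.4350, -0.0560, 1.2237) → world pose (-0.6073, -0.5364, 0.9474)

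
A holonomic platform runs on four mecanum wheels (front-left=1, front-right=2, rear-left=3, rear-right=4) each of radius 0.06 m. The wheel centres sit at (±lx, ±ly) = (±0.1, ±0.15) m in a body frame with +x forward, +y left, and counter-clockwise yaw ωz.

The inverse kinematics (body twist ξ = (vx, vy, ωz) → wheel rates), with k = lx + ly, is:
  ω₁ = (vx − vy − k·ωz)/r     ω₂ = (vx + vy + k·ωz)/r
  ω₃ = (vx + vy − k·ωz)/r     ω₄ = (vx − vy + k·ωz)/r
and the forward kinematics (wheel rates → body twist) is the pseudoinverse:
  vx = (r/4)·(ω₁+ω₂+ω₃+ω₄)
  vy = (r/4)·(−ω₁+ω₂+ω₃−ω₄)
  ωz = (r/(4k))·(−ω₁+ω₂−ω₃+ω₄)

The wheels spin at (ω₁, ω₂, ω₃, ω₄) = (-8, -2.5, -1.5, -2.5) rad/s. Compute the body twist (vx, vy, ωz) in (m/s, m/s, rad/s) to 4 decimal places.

k = lx + ly = 0.1 + 0.15 = 0.2500
ω₁+ω₂+ω₃+ω₄ = -14.5000  →  vx = (0.06/4)·-14.5000 = -0.2175
−ω₁+ω₂+ω₃−ω₄ = 6.5000  →  vy = (0.06/4)·6.5000 = 0.0975
−ω₁+ω₂−ω₃+ω₄ = 4.5000  →  ωz = (0.06/1.0000)·4.5000 = 0.2700

(-0.2175, 0.0975, 0.2700)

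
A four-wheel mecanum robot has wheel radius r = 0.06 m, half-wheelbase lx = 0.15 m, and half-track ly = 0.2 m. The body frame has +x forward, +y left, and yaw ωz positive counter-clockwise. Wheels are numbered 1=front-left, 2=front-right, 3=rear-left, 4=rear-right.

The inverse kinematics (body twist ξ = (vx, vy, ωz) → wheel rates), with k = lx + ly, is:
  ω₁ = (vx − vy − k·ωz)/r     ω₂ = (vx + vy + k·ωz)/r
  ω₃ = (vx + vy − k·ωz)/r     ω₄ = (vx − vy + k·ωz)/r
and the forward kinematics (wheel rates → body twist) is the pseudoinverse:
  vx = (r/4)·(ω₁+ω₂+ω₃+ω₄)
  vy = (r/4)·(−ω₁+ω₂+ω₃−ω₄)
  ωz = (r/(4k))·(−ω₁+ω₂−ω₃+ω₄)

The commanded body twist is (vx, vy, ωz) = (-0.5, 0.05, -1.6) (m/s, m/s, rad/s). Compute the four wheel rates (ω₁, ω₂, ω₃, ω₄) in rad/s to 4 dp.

k = lx + ly = 0.15 + 0.2 = 0.3500;  k·ωz = 0.3500·-1.6 = -0.5600
ω₁ (FL) = (vx − vy − k·ωz)/r = 0.0100/0.06 = 0.1667
ω₂ (FR) = (vx + vy + k·ωz)/r = -1.0100/0.06 = -16.8333
ω₃ (RL) = (vx + vy − k·ωz)/r = 0.1100/0.06 = 1.8333
ω₄ (RR) = (vx − vy + k·ωz)/r = -1.1100/0.06 = -18.5000

(0.1667, -16.8333, 1.8333, -18.5000)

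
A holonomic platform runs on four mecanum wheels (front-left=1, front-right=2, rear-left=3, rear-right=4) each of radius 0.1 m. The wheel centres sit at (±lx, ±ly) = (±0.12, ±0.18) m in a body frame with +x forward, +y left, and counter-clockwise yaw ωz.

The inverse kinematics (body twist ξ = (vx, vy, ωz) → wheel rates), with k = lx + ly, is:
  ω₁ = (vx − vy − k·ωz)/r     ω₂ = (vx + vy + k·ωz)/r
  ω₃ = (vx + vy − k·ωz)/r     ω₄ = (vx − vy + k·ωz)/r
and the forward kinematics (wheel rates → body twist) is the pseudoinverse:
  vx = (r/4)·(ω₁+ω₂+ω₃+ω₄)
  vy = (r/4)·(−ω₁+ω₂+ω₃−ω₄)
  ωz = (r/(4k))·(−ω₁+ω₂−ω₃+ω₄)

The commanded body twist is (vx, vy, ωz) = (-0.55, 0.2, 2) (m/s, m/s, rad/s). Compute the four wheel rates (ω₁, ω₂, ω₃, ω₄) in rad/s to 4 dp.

(-13.5000, 2.5000, -9.5000, -1.5000)

k = lx + ly = 0.12 + 0.18 = 0.3000;  k·ωz = 0.3000·2 = 0.6000
ω₁ (FL) = (vx − vy − k·ωz)/r = -1.3500/0.1 = -13.5000
ω₂ (FR) = (vx + vy + k·ωz)/r = 0.2500/0.1 = 2.5000
ω₃ (RL) = (vx + vy − k·ωz)/r = -0.9500/0.1 = -9.5000
ω₄ (RR) = (vx − vy + k·ωz)/r = -0.1500/0.1 = -1.5000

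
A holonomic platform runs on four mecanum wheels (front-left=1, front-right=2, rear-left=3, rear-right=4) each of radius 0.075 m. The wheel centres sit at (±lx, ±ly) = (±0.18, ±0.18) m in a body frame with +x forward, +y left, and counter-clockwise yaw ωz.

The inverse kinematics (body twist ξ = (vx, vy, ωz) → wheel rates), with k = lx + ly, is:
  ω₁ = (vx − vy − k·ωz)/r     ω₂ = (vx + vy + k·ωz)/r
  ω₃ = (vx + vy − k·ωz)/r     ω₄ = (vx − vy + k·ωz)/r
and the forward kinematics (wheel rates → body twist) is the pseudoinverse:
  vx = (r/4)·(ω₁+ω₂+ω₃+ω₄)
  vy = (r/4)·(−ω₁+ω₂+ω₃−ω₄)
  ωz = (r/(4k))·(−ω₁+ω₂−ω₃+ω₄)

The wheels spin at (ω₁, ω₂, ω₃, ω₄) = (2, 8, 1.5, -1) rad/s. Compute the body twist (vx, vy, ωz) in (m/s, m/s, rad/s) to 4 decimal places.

k = lx + ly = 0.18 + 0.18 = 0.3600
ω₁+ω₂+ω₃+ω₄ = 10.5000  →  vx = (0.075/4)·10.5000 = 0.1969
−ω₁+ω₂+ω₃−ω₄ = 8.5000  →  vy = (0.075/4)·8.5000 = 0.1594
−ω₁+ω₂−ω₃+ω₄ = 3.5000  →  ωz = (0.075/1.4400)·3.5000 = 0.1823

(0.1969, 0.1594, 0.1823)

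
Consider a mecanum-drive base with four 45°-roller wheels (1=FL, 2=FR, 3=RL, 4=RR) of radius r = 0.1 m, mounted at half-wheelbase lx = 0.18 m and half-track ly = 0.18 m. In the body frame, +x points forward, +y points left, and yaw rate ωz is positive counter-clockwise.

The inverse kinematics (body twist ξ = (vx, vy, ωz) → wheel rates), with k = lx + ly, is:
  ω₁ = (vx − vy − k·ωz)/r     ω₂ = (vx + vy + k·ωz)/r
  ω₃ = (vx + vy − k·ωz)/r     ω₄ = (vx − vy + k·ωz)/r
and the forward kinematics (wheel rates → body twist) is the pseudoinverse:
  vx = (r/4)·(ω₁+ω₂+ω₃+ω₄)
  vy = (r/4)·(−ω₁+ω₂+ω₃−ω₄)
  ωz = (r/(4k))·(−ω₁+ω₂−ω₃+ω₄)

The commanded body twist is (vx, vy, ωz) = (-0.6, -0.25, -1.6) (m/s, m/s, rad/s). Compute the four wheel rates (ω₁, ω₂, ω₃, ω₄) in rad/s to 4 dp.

(2.2600, -14.2600, -2.7400, -9.2600)

k = lx + ly = 0.18 + 0.18 = 0.3600;  k·ωz = 0.3600·-1.6 = -0.5760
ω₁ (FL) = (vx − vy − k·ωz)/r = 0.2260/0.1 = 2.2600
ω₂ (FR) = (vx + vy + k·ωz)/r = -1.4260/0.1 = -14.2600
ω₃ (RL) = (vx + vy − k·ωz)/r = -0.2740/0.1 = -2.7400
ω₄ (RR) = (vx − vy + k·ωz)/r = -0.9260/0.1 = -9.2600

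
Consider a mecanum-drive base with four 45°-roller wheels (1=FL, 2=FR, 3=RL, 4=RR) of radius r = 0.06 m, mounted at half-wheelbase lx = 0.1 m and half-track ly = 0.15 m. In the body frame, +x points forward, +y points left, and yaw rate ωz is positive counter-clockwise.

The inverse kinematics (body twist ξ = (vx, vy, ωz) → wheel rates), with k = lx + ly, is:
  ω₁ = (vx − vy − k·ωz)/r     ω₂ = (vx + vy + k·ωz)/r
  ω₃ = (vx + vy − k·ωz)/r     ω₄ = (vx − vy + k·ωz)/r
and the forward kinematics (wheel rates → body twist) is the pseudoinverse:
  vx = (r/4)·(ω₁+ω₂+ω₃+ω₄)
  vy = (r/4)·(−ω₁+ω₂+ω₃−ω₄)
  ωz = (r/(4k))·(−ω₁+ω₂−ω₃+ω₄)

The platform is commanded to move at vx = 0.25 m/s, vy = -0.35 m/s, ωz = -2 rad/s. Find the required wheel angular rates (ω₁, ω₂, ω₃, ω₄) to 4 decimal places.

k = lx + ly = 0.1 + 0.15 = 0.2500;  k·ωz = 0.2500·-2 = -0.5000
ω₁ (FL) = (vx − vy − k·ωz)/r = 1.1000/0.06 = 18.3333
ω₂ (FR) = (vx + vy + k·ωz)/r = -0.6000/0.06 = -10.0000
ω₃ (RL) = (vx + vy − k·ωz)/r = 0.4000/0.06 = 6.6667
ω₄ (RR) = (vx − vy + k·ωz)/r = 0.1000/0.06 = 1.6667

(18.3333, -10.0000, 6.6667, 1.6667)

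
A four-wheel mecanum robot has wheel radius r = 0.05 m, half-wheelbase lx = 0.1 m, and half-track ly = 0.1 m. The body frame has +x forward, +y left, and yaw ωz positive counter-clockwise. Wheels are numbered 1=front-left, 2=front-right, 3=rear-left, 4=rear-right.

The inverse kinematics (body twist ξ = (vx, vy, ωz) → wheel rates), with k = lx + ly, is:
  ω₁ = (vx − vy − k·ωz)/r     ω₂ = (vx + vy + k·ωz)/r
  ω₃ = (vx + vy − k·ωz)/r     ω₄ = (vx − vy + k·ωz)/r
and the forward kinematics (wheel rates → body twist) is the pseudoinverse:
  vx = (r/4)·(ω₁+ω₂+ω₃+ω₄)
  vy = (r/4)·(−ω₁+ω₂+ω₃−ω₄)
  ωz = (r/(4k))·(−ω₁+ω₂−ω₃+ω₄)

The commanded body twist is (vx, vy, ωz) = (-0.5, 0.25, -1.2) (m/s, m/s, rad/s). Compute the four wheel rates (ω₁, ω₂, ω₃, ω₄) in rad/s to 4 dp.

k = lx + ly = 0.1 + 0.1 = 0.2000;  k·ωz = 0.2000·-1.2 = -0.2400
ω₁ (FL) = (vx − vy − k·ωz)/r = -0.5100/0.05 = -10.2000
ω₂ (FR) = (vx + vy + k·ωz)/r = -0.4900/0.05 = -9.8000
ω₃ (RL) = (vx + vy − k·ωz)/r = -0.0100/0.05 = -0.2000
ω₄ (RR) = (vx − vy + k·ωz)/r = -0.9900/0.05 = -19.8000

(-10.2000, -9.8000, -0.2000, -19.8000)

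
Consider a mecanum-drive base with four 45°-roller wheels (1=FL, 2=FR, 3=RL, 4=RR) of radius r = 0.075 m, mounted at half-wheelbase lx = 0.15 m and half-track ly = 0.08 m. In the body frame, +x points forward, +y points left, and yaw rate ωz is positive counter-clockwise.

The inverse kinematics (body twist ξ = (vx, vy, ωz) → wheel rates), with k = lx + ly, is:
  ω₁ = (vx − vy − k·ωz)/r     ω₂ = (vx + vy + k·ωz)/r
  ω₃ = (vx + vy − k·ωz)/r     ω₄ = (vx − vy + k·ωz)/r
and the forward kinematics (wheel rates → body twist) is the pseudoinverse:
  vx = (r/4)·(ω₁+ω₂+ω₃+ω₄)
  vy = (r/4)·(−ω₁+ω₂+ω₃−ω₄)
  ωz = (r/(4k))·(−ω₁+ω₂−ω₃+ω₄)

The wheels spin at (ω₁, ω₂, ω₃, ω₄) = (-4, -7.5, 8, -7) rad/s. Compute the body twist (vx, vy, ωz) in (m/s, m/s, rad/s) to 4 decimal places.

k = lx + ly = 0.15 + 0.08 = 0.2300
ω₁+ω₂+ω₃+ω₄ = -10.5000  →  vx = (0.075/4)·-10.5000 = -0.1969
−ω₁+ω₂+ω₃−ω₄ = 11.5000  →  vy = (0.075/4)·11.5000 = 0.2156
−ω₁+ω₂−ω₃+ω₄ = -18.5000  →  ωz = (0.075/0.9200)·-18.5000 = -1.5082

(-0.1969, 0.2156, -1.5082)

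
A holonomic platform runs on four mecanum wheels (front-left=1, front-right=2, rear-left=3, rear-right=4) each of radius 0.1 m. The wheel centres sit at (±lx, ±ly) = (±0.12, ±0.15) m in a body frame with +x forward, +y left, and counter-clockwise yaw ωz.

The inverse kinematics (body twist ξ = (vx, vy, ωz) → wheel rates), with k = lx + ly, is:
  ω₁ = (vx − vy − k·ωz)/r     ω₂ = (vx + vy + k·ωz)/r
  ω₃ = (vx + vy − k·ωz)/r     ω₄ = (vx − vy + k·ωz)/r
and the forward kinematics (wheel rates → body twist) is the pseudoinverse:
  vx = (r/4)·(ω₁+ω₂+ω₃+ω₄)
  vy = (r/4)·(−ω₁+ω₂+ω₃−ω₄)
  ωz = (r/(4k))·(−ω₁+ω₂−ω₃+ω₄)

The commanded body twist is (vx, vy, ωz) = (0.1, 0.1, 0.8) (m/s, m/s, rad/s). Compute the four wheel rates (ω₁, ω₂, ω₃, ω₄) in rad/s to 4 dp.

k = lx + ly = 0.12 + 0.15 = 0.2700;  k·ωz = 0.2700·0.8 = 0.2160
ω₁ (FL) = (vx − vy − k·ωz)/r = -0.2160/0.1 = -2.1600
ω₂ (FR) = (vx + vy + k·ωz)/r = 0.4160/0.1 = 4.1600
ω₃ (RL) = (vx + vy − k·ωz)/r = -0.0160/0.1 = -0.1600
ω₄ (RR) = (vx − vy + k·ωz)/r = 0.2160/0.1 = 2.1600

(-2.1600, 4.1600, -0.1600, 2.1600)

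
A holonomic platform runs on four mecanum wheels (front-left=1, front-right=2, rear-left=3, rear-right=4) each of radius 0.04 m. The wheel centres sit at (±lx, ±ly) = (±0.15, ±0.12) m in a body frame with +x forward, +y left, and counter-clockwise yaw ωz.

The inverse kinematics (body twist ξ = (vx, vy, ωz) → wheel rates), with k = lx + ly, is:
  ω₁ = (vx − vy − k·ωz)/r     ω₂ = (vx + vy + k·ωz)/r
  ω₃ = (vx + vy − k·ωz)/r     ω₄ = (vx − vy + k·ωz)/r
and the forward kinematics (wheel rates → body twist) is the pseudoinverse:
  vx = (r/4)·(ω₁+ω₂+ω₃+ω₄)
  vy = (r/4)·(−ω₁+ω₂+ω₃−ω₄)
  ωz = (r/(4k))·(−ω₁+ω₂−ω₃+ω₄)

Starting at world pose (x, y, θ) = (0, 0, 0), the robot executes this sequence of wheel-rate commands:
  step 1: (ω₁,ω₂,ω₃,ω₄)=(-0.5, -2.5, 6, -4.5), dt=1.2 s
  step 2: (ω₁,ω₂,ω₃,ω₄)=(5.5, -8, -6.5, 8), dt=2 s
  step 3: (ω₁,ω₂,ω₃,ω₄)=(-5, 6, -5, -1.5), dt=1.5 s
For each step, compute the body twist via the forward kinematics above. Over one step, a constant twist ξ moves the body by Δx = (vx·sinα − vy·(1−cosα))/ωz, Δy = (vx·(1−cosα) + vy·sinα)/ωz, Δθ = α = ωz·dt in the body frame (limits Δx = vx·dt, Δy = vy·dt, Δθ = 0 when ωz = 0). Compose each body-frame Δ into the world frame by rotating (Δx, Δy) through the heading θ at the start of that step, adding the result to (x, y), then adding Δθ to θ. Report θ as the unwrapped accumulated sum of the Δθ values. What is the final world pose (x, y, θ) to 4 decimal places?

(-0.3557, -0.2592, 0.3241)

step 1: ξ=(vx,vy,ωz)=(-0.0150, 0.0850, -0.4630), dt=1.2 → body Δ=(0.0105, 0.1017, -0.5556) → world pose (0.0105, 0.1017, -0.5556)
step 2: ξ=(vx,vy,ωz)=(-0.0100, -0.2800, 0.0370), dt=2.0 → body Δ=(0.0007, -0.5602, 0.0741) → world pose (-0.2843, -0.3747, -0.4815)
step 3: ξ=(vx,vy,ωz)=(-0.0550, 0.0750, 0.5370), dt=1.5 → body Δ=(-0.1168, 0.0693, 0.8056) → world pose (-0.3557, -0.2592, 0.3241)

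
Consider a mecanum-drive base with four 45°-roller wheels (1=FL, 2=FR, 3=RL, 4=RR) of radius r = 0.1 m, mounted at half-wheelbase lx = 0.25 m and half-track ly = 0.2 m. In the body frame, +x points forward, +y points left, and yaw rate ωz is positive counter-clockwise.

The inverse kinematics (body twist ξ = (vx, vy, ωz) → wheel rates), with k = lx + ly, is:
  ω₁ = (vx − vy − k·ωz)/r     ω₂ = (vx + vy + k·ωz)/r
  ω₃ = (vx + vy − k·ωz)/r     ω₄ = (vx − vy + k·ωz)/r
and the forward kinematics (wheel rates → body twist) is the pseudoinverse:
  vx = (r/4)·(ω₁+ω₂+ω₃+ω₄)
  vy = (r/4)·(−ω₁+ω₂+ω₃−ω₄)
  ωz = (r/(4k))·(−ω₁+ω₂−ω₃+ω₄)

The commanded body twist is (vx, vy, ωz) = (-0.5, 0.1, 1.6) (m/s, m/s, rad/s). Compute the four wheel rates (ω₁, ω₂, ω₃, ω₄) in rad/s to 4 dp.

k = lx + ly = 0.25 + 0.2 = 0.4500;  k·ωz = 0.4500·1.6 = 0.7200
ω₁ (FL) = (vx − vy − k·ωz)/r = -1.3200/0.1 = -13.2000
ω₂ (FR) = (vx + vy + k·ωz)/r = 0.3200/0.1 = 3.2000
ω₃ (RL) = (vx + vy − k·ωz)/r = -1.1200/0.1 = -11.2000
ω₄ (RR) = (vx − vy + k·ωz)/r = 0.1200/0.1 = 1.2000

(-13.2000, 3.2000, -11.2000, 1.2000)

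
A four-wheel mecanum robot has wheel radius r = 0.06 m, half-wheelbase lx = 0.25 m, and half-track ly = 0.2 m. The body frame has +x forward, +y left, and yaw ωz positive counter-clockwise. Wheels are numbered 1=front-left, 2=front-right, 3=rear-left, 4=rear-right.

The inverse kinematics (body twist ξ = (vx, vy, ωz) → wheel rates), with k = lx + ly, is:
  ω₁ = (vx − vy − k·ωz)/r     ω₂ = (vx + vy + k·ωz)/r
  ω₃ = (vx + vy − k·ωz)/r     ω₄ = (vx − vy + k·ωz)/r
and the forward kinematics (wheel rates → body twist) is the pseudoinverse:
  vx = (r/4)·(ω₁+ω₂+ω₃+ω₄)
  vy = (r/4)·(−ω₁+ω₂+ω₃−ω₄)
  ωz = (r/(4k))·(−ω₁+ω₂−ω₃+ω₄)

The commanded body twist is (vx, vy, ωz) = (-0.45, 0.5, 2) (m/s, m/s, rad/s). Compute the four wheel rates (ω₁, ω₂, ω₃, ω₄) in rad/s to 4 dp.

(-30.8333, 15.8333, -14.1667, -0.8333)

k = lx + ly = 0.25 + 0.2 = 0.4500;  k·ωz = 0.4500·2 = 0.9000
ω₁ (FL) = (vx − vy − k·ωz)/r = -1.8500/0.06 = -30.8333
ω₂ (FR) = (vx + vy + k·ωz)/r = 0.9500/0.06 = 15.8333
ω₃ (RL) = (vx + vy − k·ωz)/r = -0.8500/0.06 = -14.1667
ω₄ (RR) = (vx − vy + k·ωz)/r = -0.0500/0.06 = -0.8333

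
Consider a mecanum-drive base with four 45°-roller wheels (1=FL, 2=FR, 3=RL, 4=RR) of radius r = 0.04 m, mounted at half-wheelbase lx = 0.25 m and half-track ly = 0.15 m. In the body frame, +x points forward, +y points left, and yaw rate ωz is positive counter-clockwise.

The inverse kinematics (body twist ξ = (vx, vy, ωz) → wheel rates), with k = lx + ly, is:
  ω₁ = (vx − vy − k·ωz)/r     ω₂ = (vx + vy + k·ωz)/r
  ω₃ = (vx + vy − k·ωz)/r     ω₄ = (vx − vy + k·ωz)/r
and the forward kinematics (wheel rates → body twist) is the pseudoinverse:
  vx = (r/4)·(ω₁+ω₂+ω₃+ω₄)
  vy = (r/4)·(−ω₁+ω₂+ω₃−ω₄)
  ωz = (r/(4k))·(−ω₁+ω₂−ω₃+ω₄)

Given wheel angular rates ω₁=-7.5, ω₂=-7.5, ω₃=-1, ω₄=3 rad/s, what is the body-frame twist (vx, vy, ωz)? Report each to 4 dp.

(-0.1300, -0.0400, 0.1000)

k = lx + ly = 0.25 + 0.15 = 0.4000
ω₁+ω₂+ω₃+ω₄ = -13.0000  →  vx = (0.04/4)·-13.0000 = -0.1300
−ω₁+ω₂+ω₃−ω₄ = -4.0000  →  vy = (0.04/4)·-4.0000 = -0.0400
−ω₁+ω₂−ω₃+ω₄ = 4.0000  →  ωz = (0.04/1.6000)·4.0000 = 0.1000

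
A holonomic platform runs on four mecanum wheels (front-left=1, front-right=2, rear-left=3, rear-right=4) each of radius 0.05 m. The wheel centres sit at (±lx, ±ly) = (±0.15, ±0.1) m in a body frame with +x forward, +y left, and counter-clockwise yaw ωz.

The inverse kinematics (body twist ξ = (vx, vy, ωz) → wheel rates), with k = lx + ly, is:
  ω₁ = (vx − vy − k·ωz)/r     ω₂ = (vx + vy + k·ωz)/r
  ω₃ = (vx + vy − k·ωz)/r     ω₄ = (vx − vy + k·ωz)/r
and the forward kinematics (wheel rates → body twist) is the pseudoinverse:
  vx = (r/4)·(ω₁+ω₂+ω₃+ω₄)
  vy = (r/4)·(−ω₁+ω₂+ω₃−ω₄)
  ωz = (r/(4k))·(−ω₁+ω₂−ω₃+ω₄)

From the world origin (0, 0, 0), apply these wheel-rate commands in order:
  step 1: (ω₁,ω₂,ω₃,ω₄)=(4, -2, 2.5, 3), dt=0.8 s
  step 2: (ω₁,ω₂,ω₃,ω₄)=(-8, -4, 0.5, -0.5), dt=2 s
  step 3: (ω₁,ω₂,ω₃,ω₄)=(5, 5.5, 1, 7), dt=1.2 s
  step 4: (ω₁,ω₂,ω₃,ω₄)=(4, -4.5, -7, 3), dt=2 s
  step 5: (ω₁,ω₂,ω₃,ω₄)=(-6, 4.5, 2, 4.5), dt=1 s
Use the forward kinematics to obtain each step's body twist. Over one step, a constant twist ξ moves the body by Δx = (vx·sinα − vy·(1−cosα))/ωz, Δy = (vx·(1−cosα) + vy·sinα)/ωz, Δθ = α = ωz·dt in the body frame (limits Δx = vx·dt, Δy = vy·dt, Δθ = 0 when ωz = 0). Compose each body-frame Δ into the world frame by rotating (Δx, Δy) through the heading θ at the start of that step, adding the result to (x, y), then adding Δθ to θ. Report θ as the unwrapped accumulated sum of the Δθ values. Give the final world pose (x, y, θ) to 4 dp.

step 1: ξ=(vx,vy,ωz)=(0.0938, -0.0813, -0.2750), dt=0.8 → body Δ=(0.0673, -0.0727, -0.2200) → world pose (0.0673, -0.0727, -0.2200)
step 2: ξ=(vx,vy,ωz)=(-0.1500, 0.0625, 0.1500), dt=2.0 → body Δ=(-0.3141, 0.0785, 0.3000) → world pose (-0.2222, 0.0724, 0.0800)
step 3: ξ=(vx,vy,ωz)=(0.2313, -0.0688, 0.3250), dt=1.2 → body Δ=(0.2864, -0.0270, 0.3900) → world pose (0.0655, 0.0684, 0.4700)
step 4: ξ=(vx,vy,ωz)=(-0.0563, -0.2313, 0.0750), dt=2.0 → body Δ=(-0.0775, -0.4692, 0.1500) → world pose (0.2089, -0.3850, 0.6200)
step 5: ξ=(vx,vy,ωz)=(0.0625, 0.1000, 0.6500), dt=1.0 → body Δ=(0.0268, 0.1127, 0.6500) → world pose (0.1653, -0.2777, 1.2700)

(0.1653, -0.2777, 1.2700)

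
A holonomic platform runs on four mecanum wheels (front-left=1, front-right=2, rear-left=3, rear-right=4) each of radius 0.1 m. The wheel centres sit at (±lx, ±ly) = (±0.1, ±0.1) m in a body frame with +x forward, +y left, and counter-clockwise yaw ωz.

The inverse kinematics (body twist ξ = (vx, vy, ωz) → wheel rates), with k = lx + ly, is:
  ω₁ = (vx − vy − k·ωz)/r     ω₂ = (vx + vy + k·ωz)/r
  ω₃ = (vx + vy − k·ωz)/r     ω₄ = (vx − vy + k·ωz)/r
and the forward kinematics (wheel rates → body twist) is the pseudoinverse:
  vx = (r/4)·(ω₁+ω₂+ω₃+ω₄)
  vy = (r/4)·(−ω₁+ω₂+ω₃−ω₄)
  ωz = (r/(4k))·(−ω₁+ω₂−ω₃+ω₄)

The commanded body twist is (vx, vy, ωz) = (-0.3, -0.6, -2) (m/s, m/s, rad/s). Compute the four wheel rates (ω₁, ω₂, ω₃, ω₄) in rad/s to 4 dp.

(7.0000, -13.0000, -5.0000, -1.0000)

k = lx + ly = 0.1 + 0.1 = 0.2000;  k·ωz = 0.2000·-2 = -0.4000
ω₁ (FL) = (vx − vy − k·ωz)/r = 0.7000/0.1 = 7.0000
ω₂ (FR) = (vx + vy + k·ωz)/r = -1.3000/0.1 = -13.0000
ω₃ (RL) = (vx + vy − k·ωz)/r = -0.5000/0.1 = -5.0000
ω₄ (RR) = (vx − vy + k·ωz)/r = -0.1000/0.1 = -1.0000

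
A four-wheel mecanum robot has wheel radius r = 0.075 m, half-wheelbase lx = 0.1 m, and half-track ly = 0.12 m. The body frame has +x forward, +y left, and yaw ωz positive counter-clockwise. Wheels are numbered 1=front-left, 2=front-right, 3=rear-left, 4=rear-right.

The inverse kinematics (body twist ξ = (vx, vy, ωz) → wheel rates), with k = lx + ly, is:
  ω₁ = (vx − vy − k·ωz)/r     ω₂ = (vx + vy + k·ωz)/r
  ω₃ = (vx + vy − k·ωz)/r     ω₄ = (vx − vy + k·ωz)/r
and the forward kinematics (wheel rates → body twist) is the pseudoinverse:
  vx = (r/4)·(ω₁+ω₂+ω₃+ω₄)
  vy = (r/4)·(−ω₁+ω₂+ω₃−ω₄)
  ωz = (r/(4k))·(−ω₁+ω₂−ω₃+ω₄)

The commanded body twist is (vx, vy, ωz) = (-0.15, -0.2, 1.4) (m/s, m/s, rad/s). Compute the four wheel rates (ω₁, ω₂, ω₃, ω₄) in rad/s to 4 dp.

k = lx + ly = 0.1 + 0.12 = 0.2200;  k·ωz = 0.2200·1.4 = 0.3080
ω₁ (FL) = (vx − vy − k·ωz)/r = -0.2580/0.075 = -3.4400
ω₂ (FR) = (vx + vy + k·ωz)/r = -0.0420/0.075 = -0.5600
ω₃ (RL) = (vx + vy − k·ωz)/r = -0.6580/0.075 = -8.7733
ω₄ (RR) = (vx − vy + k·ωz)/r = 0.3580/0.075 = 4.7733

(-3.4400, -0.5600, -8.7733, 4.7733)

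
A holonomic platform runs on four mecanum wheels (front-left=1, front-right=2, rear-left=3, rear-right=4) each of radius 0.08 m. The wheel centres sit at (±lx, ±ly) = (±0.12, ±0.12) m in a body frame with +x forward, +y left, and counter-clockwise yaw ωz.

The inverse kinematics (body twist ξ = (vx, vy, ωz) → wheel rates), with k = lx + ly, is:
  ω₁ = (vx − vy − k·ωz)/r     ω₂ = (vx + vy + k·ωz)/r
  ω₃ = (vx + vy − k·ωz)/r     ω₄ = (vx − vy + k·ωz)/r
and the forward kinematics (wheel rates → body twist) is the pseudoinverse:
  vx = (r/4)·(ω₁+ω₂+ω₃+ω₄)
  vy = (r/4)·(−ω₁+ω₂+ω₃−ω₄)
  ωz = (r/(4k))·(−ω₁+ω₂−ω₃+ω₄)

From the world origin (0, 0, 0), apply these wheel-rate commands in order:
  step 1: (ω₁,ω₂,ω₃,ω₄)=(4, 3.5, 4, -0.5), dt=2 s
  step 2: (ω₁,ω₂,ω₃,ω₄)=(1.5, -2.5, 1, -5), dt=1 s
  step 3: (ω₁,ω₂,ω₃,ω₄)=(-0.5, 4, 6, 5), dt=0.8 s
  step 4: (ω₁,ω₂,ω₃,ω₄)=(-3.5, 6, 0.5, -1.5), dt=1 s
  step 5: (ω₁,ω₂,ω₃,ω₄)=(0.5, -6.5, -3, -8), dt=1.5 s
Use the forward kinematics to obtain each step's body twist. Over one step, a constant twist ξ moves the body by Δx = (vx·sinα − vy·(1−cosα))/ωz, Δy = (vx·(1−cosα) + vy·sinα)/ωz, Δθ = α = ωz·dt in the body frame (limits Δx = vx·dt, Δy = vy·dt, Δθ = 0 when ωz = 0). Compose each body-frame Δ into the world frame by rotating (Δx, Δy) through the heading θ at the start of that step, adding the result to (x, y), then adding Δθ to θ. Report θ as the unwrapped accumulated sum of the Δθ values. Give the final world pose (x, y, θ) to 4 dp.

step 1: ξ=(vx,vy,ωz)=(0.2200, 0.0800, -0.4167), dt=2.0 → body Δ=(0.4537, -0.0309, -0.8333) → world pose (0.4537, -0.0309, -0.8333)
step 2: ξ=(vx,vy,ωz)=(-0.1000, 0.0400, -0.8333), dt=1.0 → body Δ=(-0.0731, 0.0748, -0.8333) → world pose (0.4600, 0.0736, -1.6667)
step 3: ξ=(vx,vy,ωz)=(0.2900, 0.1100, 0.2917), dt=0.8 → body Δ=(0.2197, 0.1141, 0.2333) → world pose (0.5525, -0.1560, -1.4333)
step 4: ξ=(vx,vy,ωz)=(0.0300, 0.2300, 0.6250), dt=1.0 → body Δ=(-0.0415, 0.2244, 0.6250) → world pose (0.7691, -0.0842, -0.8083)
step 5: ξ=(vx,vy,ωz)=(-0.3400, -0.0400, -1.0000), dt=1.5 → body Δ=(-0.3763, 0.2760, -1.5000) → world pose (0.7088, 0.3786, -2.3083)

(0.7088, 0.3786, -2.3083)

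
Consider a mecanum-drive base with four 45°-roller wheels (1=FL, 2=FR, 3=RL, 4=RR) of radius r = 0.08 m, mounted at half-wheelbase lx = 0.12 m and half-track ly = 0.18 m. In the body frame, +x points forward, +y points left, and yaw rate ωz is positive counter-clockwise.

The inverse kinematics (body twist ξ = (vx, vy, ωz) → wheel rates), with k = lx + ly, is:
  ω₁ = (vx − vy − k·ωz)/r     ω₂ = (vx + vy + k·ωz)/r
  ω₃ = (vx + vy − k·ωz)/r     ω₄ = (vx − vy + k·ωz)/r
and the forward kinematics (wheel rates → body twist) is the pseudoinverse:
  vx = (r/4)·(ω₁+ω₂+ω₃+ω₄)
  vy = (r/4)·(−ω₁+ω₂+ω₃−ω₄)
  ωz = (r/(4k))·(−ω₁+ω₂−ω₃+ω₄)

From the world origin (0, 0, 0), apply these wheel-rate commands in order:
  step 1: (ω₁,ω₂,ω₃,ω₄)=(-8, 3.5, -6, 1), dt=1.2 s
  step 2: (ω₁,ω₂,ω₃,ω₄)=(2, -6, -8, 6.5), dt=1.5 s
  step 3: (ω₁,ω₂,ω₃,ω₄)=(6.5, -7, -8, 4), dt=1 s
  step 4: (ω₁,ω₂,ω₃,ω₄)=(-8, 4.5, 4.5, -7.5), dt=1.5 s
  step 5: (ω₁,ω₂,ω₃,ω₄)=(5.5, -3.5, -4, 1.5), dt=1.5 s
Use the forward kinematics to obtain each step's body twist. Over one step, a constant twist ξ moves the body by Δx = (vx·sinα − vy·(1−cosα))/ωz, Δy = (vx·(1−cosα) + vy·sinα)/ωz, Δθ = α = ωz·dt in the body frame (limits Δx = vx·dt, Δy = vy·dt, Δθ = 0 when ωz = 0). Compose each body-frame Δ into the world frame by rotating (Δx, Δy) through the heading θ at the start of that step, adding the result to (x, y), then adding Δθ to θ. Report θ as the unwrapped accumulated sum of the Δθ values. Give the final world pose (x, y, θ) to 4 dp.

step 1: ξ=(vx,vy,ωz)=(-0.1900, 0.0900, 1.2333), dt=1.2 → body Δ=(-0.2198, -0.0674, 1.4800) → world pose (-0.2198, -0.0674, 1.4800)
step 2: ξ=(vx,vy,ωz)=(-0.1100, -0.4500, 0.4333), dt=1.5 → body Δ=(0.0581, -0.6802, 0.6500) → world pose (0.4629, -0.0712, 2.1300)
step 3: ξ=(vx,vy,ωz)=(-0.0900, -0.5100, -0.1000), dt=1.0 → body Δ=(-0.1153, -0.5047, -0.1000) → world pose (0.9519, 0.0988, 2.0300)
step 4: ξ=(vx,vy,ωz)=(-0.1300, 0.4900, 0.0333), dt=1.5 → body Δ=(-0.2133, 0.7298, 0.0500) → world pose (0.3922, -0.4159, 2.0800)
step 5: ξ=(vx,vy,ωz)=(-0.0100, -0.2900, -0.2333), dt=1.5 → body Δ=(-0.0900, -0.4236, -0.3500) → world pose (0.8059, -0.2880, 1.7300)

(0.8059, -0.2880, 1.7300)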